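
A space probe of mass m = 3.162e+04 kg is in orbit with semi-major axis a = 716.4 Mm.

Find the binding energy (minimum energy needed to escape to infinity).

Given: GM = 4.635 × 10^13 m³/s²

Convert to SI: a = 716.4 Mm = 7.164e+08 m.
Total orbital energy is E = −GMm/(2a); binding energy is E_bind = −E = GMm/(2a).
E_bind = 4.635e+13 · 3.162e+04 / (2 · 7.164e+08) J ≈ 1.023e+09 J = 1.023 GJ.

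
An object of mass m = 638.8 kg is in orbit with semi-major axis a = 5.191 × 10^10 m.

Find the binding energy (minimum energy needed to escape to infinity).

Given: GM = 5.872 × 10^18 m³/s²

Total orbital energy is E = −GMm/(2a); binding energy is E_bind = −E = GMm/(2a).
E_bind = 5.872e+18 · 638.8 / (2 · 5.191e+10) J ≈ 3.613e+10 J = 36.13 GJ.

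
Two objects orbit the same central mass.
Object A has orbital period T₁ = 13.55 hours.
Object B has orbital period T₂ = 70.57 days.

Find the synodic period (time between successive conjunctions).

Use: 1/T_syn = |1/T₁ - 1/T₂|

Convert to SI: T₁ = 13.55 hours = 48780 s; T₂ = 70.57 days = 6.09725e+06 s.
T_syn = |T₁ · T₂ / (T₁ − T₂)|.
T_syn = |48780 · 6.09725e+06 / (48780 − 6.09725e+06)| s ≈ 4.917e+04 s = 13.66 hours.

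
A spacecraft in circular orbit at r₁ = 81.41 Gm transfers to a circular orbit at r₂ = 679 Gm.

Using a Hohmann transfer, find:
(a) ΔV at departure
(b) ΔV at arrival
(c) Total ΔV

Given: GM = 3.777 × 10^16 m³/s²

Convert to SI: r₁ = 81.41 Gm = 8.141e+10 m; r₂ = 679 Gm = 6.79e+11 m.
Transfer semi-major axis: a_t = (r₁ + r₂)/2 = (8.141e+10 + 6.79e+11)/2 = 3.80205e+11 m.
Circular speeds: v₁ = √(GM/r₁) = 681.137 m/s, v₂ = √(GM/r₂) = 235.851 m/s.
Transfer speeds (vis-viva v² = GM(2/r − 1/a_t)): v₁ᵗ = 910.25 m/s, v₂ᵗ = 109.136 m/s.
(a) ΔV₁ = |v₁ᵗ − v₁| ≈ 229.1 m/s = 229.1 m/s.
(b) ΔV₂ = |v₂ − v₂ᵗ| ≈ 126.7 m/s = 126.7 m/s.
(c) ΔV_total = ΔV₁ + ΔV₂ ≈ 355.8 m/s = 355.8 m/s.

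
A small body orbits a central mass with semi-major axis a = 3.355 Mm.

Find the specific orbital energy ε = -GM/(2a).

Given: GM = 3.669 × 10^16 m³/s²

Convert to SI: a = 3.355 Mm = 3.355e+06 m.
ε = −GM / (2a).
ε = −3.669e+16 / (2 · 3.355e+06) J/kg ≈ -5.468e+09 J/kg = -5.468 GJ/kg.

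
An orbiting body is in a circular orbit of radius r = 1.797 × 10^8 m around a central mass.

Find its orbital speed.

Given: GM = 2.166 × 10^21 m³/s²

For a circular orbit, gravity supplies the centripetal force, so v = √(GM / r).
v = √(2.166e+21 / 1.797e+08) m/s ≈ 3.472e+06 m/s = 3472 km/s.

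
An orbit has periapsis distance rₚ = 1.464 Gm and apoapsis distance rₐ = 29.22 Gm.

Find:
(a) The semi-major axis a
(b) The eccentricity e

Convert to SI: rₚ = 1.464 Gm = 1.464e+09 m; rₐ = 29.22 Gm = 2.922e+10 m.
(a) a = (rₚ + rₐ) / 2 = (1.464e+09 + 2.922e+10) / 2 ≈ 1.534e+10 m = 15.34 Gm.
(b) e = (rₐ − rₚ) / (rₐ + rₚ) = (2.922e+10 − 1.464e+09) / (2.922e+10 + 1.464e+09) ≈ 0.9046.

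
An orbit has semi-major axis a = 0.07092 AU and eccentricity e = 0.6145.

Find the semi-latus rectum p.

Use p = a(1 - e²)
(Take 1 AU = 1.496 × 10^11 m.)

Convert to SI: a = 0.07092 AU = 1.06096e+10 m.
p = a (1 − e²).
p = 1.06096e+10 · (1 − (0.6145)²) = 1.06096e+10 · 0.62239 ≈ 6.603e+09 m = 0.04414 AU.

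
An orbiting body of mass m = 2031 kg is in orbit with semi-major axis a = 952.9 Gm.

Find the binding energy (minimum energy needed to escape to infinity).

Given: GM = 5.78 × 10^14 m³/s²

Convert to SI: a = 952.9 Gm = 9.529e+11 m.
Total orbital energy is E = −GMm/(2a); binding energy is E_bind = −E = GMm/(2a).
E_bind = 5.78e+14 · 2031 / (2 · 9.529e+11) J ≈ 6.16e+05 J = 616 kJ.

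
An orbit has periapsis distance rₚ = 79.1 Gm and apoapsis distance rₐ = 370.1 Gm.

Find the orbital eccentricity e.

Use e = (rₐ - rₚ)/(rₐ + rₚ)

Convert to SI: rₚ = 79.1 Gm = 7.91e+10 m; rₐ = 370.1 Gm = 3.701e+11 m.
e = (rₐ − rₚ) / (rₐ + rₚ).
e = (3.701e+11 − 7.91e+10) / (3.701e+11 + 7.91e+10) = 2.91e+11 / 4.492e+11 ≈ 0.6478.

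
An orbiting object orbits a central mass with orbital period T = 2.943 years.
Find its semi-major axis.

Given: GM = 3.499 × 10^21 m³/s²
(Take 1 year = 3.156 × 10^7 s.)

Convert to SI: T = 2.943 years = 9.28811e+07 s.
Invert Kepler's third law: a = (GM · T² / (4π²))^(1/3).
Substituting T = 9.28811e+07 s and GM = 3.499e+21 m³/s²:
a = (3.499e+21 · (9.28811e+07)² / (4π²))^(1/3) m
a ≈ 9.144e+11 m = 914.4 Gm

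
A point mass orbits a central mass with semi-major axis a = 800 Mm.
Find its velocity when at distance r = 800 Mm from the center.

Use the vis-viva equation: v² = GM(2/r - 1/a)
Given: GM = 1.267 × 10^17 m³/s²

Convert to SI: a = 800 Mm = 8e+08 m; r = 800 Mm = 8e+08 m.
Vis-viva: v = √(GM · (2/r − 1/a)).
2/r − 1/a = 2/8e+08 − 1/8e+08 = 1.25e-09 m⁻¹.
v = √(1.267e+17 · 1.25e-09) m/s ≈ 1.258e+04 m/s = 12.58 km/s.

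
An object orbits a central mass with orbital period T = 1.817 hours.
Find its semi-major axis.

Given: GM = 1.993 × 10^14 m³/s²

Convert to SI: T = 1.817 hours = 6541.2 s.
Invert Kepler's third law: a = (GM · T² / (4π²))^(1/3).
Substituting T = 6541.2 s and GM = 1.993e+14 m³/s²:
a = (1.993e+14 · (6541.2)² / (4π²))^(1/3) m
a ≈ 6e+06 m = 6 Mm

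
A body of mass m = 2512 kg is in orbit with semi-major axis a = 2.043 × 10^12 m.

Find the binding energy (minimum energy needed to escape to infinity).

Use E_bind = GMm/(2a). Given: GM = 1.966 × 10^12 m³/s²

Total orbital energy is E = −GMm/(2a); binding energy is E_bind = −E = GMm/(2a).
E_bind = 1.966e+12 · 2512 / (2 · 2.043e+12) J ≈ 1209 J = 1.209 kJ.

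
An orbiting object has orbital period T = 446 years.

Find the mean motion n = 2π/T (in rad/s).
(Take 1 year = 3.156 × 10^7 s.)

Convert to SI: T = 446 years = 1.40758e+10 s.
n = 2π / T.
n = 2π / 1.40758e+10 s ≈ 4.464e-10 rad/s.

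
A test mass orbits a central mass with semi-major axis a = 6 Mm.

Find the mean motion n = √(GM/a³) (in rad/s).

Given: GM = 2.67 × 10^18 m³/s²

Convert to SI: a = 6 Mm = 6e+06 m.
n = √(GM / a³).
n = √(2.67e+18 / (6e+06)³) rad/s ≈ 0.1112 rad/s.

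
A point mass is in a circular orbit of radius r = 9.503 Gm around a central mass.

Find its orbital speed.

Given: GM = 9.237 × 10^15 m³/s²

Convert to SI: r = 9.503 Gm = 9.503e+09 m.
For a circular orbit, gravity supplies the centripetal force, so v = √(GM / r).
v = √(9.237e+15 / 9.503e+09) m/s ≈ 985.9 m/s = 985.9 m/s.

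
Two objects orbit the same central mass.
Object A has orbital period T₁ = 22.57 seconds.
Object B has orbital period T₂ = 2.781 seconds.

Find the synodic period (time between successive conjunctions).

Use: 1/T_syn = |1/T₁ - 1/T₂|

T_syn = |T₁ · T₂ / (T₁ − T₂)|.
T_syn = |22.57 · 2.781 / (22.57 − 2.781)| s ≈ 3.172 s = 3.172 seconds.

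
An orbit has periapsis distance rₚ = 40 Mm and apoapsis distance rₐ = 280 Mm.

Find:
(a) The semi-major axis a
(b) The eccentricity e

Convert to SI: rₚ = 40 Mm = 4e+07 m; rₐ = 280 Mm = 2.8e+08 m.
(a) a = (rₚ + rₐ) / 2 = (4e+07 + 2.8e+08) / 2 ≈ 1.6e+08 m = 160 Mm.
(b) e = (rₐ − rₚ) / (rₐ + rₚ) = (2.8e+08 − 4e+07) / (2.8e+08 + 4e+07) ≈ 0.75.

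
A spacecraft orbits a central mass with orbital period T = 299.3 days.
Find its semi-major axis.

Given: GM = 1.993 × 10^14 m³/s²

Convert to SI: T = 299.3 days = 2.58595e+07 s.
Invert Kepler's third law: a = (GM · T² / (4π²))^(1/3).
Substituting T = 2.58595e+07 s and GM = 1.993e+14 m³/s²:
a = (1.993e+14 · (2.58595e+07)² / (4π²))^(1/3) m
a ≈ 1.5e+09 m = 1.5 Gm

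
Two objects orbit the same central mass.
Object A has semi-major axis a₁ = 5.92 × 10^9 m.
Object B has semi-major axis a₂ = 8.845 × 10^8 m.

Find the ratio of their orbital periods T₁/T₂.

From Kepler's third law, (T₁/T₂)² = (a₁/a₂)³, so T₁/T₂ = (a₁/a₂)^(3/2).
a₁/a₂ = 5.92e+09 / 8.845e+08 = 6.69305.
T₁/T₂ = (6.69305)^(3/2) ≈ 17.32.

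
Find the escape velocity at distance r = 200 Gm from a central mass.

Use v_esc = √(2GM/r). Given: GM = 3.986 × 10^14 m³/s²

Convert to SI: r = 200 Gm = 2e+11 m.
Escape velocity comes from setting total energy to zero: ½v² − GM/r = 0 ⇒ v_esc = √(2GM / r).
v_esc = √(2 · 3.986e+14 / 2e+11) m/s ≈ 63.13 m/s = 63.13 m/s.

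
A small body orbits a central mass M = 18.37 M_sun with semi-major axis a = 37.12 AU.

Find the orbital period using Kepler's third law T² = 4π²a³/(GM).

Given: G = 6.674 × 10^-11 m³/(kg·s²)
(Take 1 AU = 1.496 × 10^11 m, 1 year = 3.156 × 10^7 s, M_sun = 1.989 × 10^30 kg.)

Convert to SI: a = 37.12 AU = 5.55315e+12 m; M = 18.37 M_sun = 3.65379e+31 kg.
GM = G · M = 6.674e-11 · 3.65379e+31 = 2.43854e+21 m³/s².
Kepler's third law: T = 2π √(a³ / GM).
Substituting a = 5.55315e+12 m and GM = 2.43854e+21 m³/s²:
T = 2π √((5.55315e+12)³ / 2.43854e+21) s
T ≈ 1.665e+09 s = 52.76 years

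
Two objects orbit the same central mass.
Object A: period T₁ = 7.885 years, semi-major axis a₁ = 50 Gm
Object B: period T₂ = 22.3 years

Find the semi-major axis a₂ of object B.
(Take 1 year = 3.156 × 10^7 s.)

Convert to SI: T₁ = 7.885 years = 2.48851e+08 s; a₁ = 50 Gm = 5e+10 m; T₂ = 22.3 years = 7.03788e+08 s.
Kepler's third law: (T₁/T₂)² = (a₁/a₂)³ ⇒ a₂ = a₁ · (T₂/T₁)^(2/3).
T₂/T₁ = 7.03788e+08 / 2.48851e+08 = 2.82815.
a₂ = 5e+10 · (2.82815)^(2/3) m ≈ 9.999e+10 m = 99.99 Gm.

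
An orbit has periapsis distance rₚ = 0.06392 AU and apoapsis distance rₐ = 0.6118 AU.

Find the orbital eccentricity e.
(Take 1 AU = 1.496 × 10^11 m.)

Convert to SI: rₚ = 0.06392 AU = 9.56243e+09 m; rₐ = 0.6118 AU = 9.15253e+10 m.
e = (rₐ − rₚ) / (rₐ + rₚ).
e = (9.15253e+10 − 9.56243e+09) / (9.15253e+10 + 9.56243e+09) = 8.19628e+10 / 1.01088e+11 ≈ 0.8108.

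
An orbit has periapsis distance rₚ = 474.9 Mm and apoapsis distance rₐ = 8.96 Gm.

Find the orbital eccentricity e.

Convert to SI: rₚ = 474.9 Mm = 4.749e+08 m; rₐ = 8.96 Gm = 8.96e+09 m.
e = (rₐ − rₚ) / (rₐ + rₚ).
e = (8.96e+09 − 4.749e+08) / (8.96e+09 + 4.749e+08) = 8.4851e+09 / 9.4349e+09 ≈ 0.8993.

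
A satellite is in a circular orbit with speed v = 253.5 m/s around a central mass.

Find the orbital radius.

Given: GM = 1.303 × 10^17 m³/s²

For a circular orbit, v² = GM / r, so r = GM / v².
r = 1.303e+17 / (253.5)² m ≈ 2.028e+12 m = 2.028 Tm.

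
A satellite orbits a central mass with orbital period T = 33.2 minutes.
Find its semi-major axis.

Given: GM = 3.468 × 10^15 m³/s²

Convert to SI: T = 33.2 minutes = 1992 s.
Invert Kepler's third law: a = (GM · T² / (4π²))^(1/3).
Substituting T = 1992 s and GM = 3.468e+15 m³/s²:
a = (3.468e+15 · (1992)² / (4π²))^(1/3) m
a ≈ 7.038e+06 m = 7.038 Mm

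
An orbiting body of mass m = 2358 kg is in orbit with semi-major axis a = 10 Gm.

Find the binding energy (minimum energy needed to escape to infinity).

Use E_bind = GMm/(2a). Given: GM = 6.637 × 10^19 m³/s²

Convert to SI: a = 10 Gm = 1e+10 m.
Total orbital energy is E = −GMm/(2a); binding energy is E_bind = −E = GMm/(2a).
E_bind = 6.637e+19 · 2358 / (2 · 1e+10) J ≈ 7.825e+12 J = 7.825 TJ.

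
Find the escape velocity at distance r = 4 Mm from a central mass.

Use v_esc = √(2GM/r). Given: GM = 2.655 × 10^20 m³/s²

Convert to SI: r = 4 Mm = 4e+06 m.
Escape velocity comes from setting total energy to zero: ½v² − GM/r = 0 ⇒ v_esc = √(2GM / r).
v_esc = √(2 · 2.655e+20 / 4e+06) m/s ≈ 1.152e+07 m/s = 1.152e+04 km/s.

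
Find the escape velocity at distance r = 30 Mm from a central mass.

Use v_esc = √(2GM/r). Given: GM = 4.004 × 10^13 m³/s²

Convert to SI: r = 30 Mm = 3e+07 m.
Escape velocity comes from setting total energy to zero: ½v² − GM/r = 0 ⇒ v_esc = √(2GM / r).
v_esc = √(2 · 4.004e+13 / 3e+07) m/s ≈ 1634 m/s = 1.634 km/s.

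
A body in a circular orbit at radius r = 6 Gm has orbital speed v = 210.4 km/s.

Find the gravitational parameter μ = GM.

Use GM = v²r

Convert to SI: r = 6 Gm = 6e+09 m; v = 210.4 km/s = 210400 m/s.
For a circular orbit v² = GM/r, so GM = v² · r.
GM = (210400)² · 6e+09 m³/s² ≈ 2.656e+20 m³/s² = 2.656 × 10^20 m³/s².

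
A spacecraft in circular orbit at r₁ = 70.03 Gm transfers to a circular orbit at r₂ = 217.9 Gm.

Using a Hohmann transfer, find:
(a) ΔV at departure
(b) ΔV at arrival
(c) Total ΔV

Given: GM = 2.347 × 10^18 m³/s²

Convert to SI: r₁ = 70.03 Gm = 7.003e+10 m; r₂ = 217.9 Gm = 2.179e+11 m.
Transfer semi-major axis: a_t = (r₁ + r₂)/2 = (7.003e+10 + 2.179e+11)/2 = 1.43965e+11 m.
Circular speeds: v₁ = √(GM/r₁) = 5789.15 m/s, v₂ = √(GM/r₂) = 3281.92 m/s.
Transfer speeds (vis-viva v² = GM(2/r − 1/a_t)): v₁ᵗ = 7122.21 m/s, v₂ᵗ = 2288.98 m/s.
(a) ΔV₁ = |v₁ᵗ − v₁| ≈ 1333 m/s = 1.333 km/s.
(b) ΔV₂ = |v₂ − v₂ᵗ| ≈ 992.9 m/s = 992.9 m/s.
(c) ΔV_total = ΔV₁ + ΔV₂ ≈ 2326 m/s = 2.326 km/s.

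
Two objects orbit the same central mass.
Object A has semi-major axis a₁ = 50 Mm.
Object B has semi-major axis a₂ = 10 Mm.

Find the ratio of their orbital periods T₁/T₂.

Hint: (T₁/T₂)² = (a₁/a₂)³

Convert to SI: a₁ = 50 Mm = 5e+07 m; a₂ = 10 Mm = 1e+07 m.
From Kepler's third law, (T₁/T₂)² = (a₁/a₂)³, so T₁/T₂ = (a₁/a₂)^(3/2).
a₁/a₂ = 5e+07 / 1e+07 = 5.
T₁/T₂ = (5)^(3/2) ≈ 11.18.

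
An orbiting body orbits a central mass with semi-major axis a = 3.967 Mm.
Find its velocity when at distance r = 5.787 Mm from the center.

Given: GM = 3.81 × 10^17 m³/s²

Convert to SI: a = 3.967 Mm = 3.967e+06 m; r = 5.787 Mm = 5.787e+06 m.
Vis-viva: v = √(GM · (2/r − 1/a)).
2/r − 1/a = 2/5.787e+06 − 1/3.967e+06 = 9.35226e-08 m⁻¹.
v = √(3.81e+17 · 9.35226e-08) m/s ≈ 1.888e+05 m/s = 188.8 km/s.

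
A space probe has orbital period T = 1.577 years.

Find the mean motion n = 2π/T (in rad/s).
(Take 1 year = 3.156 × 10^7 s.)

Convert to SI: T = 1.577 years = 4.97701e+07 s.
n = 2π / T.
n = 2π / 4.97701e+07 s ≈ 1.262e-07 rad/s.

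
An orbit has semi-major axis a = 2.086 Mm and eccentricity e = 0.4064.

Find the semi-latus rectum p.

Convert to SI: a = 2.086 Mm = 2.086e+06 m.
p = a (1 − e²).
p = 2.086e+06 · (1 − (0.4064)²) = 2.086e+06 · 0.834839 ≈ 1.741e+06 m = 1.741 Mm.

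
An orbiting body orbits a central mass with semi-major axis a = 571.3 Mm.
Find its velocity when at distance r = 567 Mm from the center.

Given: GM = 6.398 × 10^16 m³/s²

Convert to SI: a = 571.3 Mm = 5.713e+08 m; r = 567 Mm = 5.67e+08 m.
Vis-viva: v = √(GM · (2/r − 1/a)).
2/r − 1/a = 2/5.67e+08 − 1/5.713e+08 = 1.77694e-09 m⁻¹.
v = √(6.398e+16 · 1.77694e-09) m/s ≈ 1.066e+04 m/s = 10.66 km/s.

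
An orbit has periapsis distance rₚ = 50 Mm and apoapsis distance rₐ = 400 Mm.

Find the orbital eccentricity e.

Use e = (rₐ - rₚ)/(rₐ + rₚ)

Convert to SI: rₚ = 50 Mm = 5e+07 m; rₐ = 400 Mm = 4e+08 m.
e = (rₐ − rₚ) / (rₐ + rₚ).
e = (4e+08 − 5e+07) / (4e+08 + 5e+07) = 3.5e+08 / 4.5e+08 ≈ 0.7778.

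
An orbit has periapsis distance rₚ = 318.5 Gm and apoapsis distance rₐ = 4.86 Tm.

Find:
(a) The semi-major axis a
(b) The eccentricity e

Convert to SI: rₚ = 318.5 Gm = 3.185e+11 m; rₐ = 4.86 Tm = 4.86e+12 m.
(a) a = (rₚ + rₐ) / 2 = (3.185e+11 + 4.86e+12) / 2 ≈ 2.589e+12 m = 2.589 Tm.
(b) e = (rₐ − rₚ) / (rₐ + rₚ) = (4.86e+12 − 3.185e+11) / (4.86e+12 + 3.185e+11) ≈ 0.877.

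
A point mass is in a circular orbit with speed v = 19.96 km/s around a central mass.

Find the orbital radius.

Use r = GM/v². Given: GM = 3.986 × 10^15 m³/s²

Convert to SI: v = 19.96 km/s = 19960 m/s.
For a circular orbit, v² = GM / r, so r = GM / v².
r = 3.986e+15 / (19960)² m ≈ 1e+07 m = 10 Mm.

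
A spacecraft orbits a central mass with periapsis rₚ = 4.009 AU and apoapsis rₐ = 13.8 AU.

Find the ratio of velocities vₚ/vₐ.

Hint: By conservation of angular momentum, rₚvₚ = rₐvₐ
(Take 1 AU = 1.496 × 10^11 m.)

Convert to SI: rₚ = 4.009 AU = 5.99746e+11 m; rₐ = 13.8 AU = 2.06448e+12 m.
Conservation of angular momentum gives rₚvₚ = rₐvₐ, so vₚ/vₐ = rₐ/rₚ.
vₚ/vₐ = 2.06448e+12 / 5.99746e+11 ≈ 3.442.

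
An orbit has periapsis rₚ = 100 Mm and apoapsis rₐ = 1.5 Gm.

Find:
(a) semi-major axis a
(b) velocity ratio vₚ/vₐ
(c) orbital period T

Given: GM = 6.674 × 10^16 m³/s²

Convert to SI: rₚ = 100 Mm = 1e+08 m; rₐ = 1.5 Gm = 1.5e+09 m.
(a) a = (rₚ + rₐ)/2 = (1e+08 + 1.5e+09)/2 ≈ 8e+08 m
(b) Conservation of angular momentum (rₚvₚ = rₐvₐ) gives vₚ/vₐ = rₐ/rₚ = 1.5e+09/1e+08 ≈ 15
(c) With a = (rₚ + rₐ)/2 = 8e+08 m, T = 2π √(a³/GM) = 2π √((8e+08)³/6.674e+16) s ≈ 5.503e+05 s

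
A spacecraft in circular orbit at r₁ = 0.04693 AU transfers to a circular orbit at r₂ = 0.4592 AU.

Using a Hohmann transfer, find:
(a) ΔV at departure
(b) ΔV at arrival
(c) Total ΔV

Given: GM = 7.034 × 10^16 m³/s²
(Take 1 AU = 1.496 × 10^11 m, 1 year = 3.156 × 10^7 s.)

Convert to SI: r₁ = 0.04693 AU = 7.02073e+09 m; r₂ = 0.4592 AU = 6.86963e+10 m.
Transfer semi-major axis: a_t = (r₁ + r₂)/2 = (7.02073e+09 + 6.86963e+10)/2 = 3.78585e+10 m.
Circular speeds: v₁ = √(GM/r₁) = 3165.27 m/s, v₂ = √(GM/r₂) = 1011.89 m/s.
Transfer speeds (vis-viva v² = GM(2/r − 1/a_t)): v₁ᵗ = 4263.78 m/s, v₂ᵗ = 435.756 m/s.
(a) ΔV₁ = |v₁ᵗ − v₁| ≈ 1099 m/s = 0.2317 AU/year.
(b) ΔV₂ = |v₂ − v₂ᵗ| ≈ 576.1 m/s = 0.1215 AU/year.
(c) ΔV_total = ΔV₁ + ΔV₂ ≈ 1675 m/s = 0.3533 AU/year.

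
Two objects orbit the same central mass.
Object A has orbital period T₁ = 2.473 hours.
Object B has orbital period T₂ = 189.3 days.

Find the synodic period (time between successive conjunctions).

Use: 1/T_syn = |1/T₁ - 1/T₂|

Convert to SI: T₁ = 2.473 hours = 8902.8 s; T₂ = 189.3 days = 1.63555e+07 s.
T_syn = |T₁ · T₂ / (T₁ − T₂)|.
T_syn = |8902.8 · 1.63555e+07 / (8902.8 − 1.63555e+07)| s ≈ 8908 s = 2.474 hours.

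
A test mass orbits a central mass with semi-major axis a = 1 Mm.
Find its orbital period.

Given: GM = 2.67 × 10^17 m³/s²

Convert to SI: a = 1 Mm = 1e+06 m.
Kepler's third law: T = 2π √(a³ / GM).
Substituting a = 1e+06 m and GM = 2.67e+17 m³/s²:
T = 2π √((1e+06)³ / 2.67e+17) s
T ≈ 12.16 s = 12.16 seconds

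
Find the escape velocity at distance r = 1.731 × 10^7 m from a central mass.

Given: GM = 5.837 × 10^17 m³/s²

Escape velocity comes from setting total energy to zero: ½v² − GM/r = 0 ⇒ v_esc = √(2GM / r).
v_esc = √(2 · 5.837e+17 / 1.731e+07) m/s ≈ 2.597e+05 m/s = 259.7 km/s.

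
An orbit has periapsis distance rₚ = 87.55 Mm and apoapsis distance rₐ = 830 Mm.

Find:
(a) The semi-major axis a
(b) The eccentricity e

Convert to SI: rₚ = 87.55 Mm = 8.755e+07 m; rₐ = 830 Mm = 8.3e+08 m.
(a) a = (rₚ + rₐ) / 2 = (8.755e+07 + 8.3e+08) / 2 ≈ 4.588e+08 m = 458.8 Mm.
(b) e = (rₐ − rₚ) / (rₐ + rₚ) = (8.3e+08 − 8.755e+07) / (8.3e+08 + 8.755e+07) ≈ 0.8092.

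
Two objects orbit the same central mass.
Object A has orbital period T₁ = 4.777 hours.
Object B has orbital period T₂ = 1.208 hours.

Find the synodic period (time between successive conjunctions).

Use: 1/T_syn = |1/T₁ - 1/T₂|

Convert to SI: T₁ = 4.777 hours = 17197.2 s; T₂ = 1.208 hours = 4348.8 s.
T_syn = |T₁ · T₂ / (T₁ − T₂)|.
T_syn = |17197.2 · 4348.8 / (17197.2 − 4348.8)| s ≈ 5821 s = 1.617 hours.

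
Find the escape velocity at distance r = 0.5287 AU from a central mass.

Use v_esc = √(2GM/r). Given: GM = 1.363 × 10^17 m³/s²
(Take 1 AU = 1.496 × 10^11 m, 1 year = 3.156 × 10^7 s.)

Convert to SI: r = 0.5287 AU = 7.90935e+10 m.
Escape velocity comes from setting total energy to zero: ½v² − GM/r = 0 ⇒ v_esc = √(2GM / r).
v_esc = √(2 · 1.363e+17 / 7.90935e+10) m/s ≈ 1856 m/s = 0.3916 AU/year.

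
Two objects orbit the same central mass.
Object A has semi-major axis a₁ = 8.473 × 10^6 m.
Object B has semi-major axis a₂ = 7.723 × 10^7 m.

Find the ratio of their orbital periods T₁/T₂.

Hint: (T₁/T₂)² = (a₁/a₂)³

From Kepler's third law, (T₁/T₂)² = (a₁/a₂)³, so T₁/T₂ = (a₁/a₂)^(3/2).
a₁/a₂ = 8.473e+06 / 7.723e+07 = 0.109711.
T₁/T₂ = (0.109711)^(3/2) ≈ 0.03634.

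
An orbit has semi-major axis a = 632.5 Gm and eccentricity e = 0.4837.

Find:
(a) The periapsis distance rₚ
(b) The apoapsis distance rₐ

Convert to SI: a = 632.5 Gm = 6.325e+11 m.
(a) rₚ = a(1 − e) = 6.325e+11 · (1 − 0.4837) = 6.325e+11 · 0.5163 ≈ 3.266e+11 m = 326.6 Gm.
(b) rₐ = a(1 + e) = 6.325e+11 · (1 + 0.4837) = 6.325e+11 · 1.4837 ≈ 9.384e+11 m = 938.4 Gm.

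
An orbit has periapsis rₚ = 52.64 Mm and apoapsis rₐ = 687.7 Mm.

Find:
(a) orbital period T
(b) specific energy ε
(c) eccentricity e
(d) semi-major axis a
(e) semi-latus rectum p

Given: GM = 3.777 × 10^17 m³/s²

Convert to SI: rₚ = 52.64 Mm = 5.264e+07 m; rₐ = 687.7 Mm = 6.877e+08 m.
(a) With a = (rₚ + rₐ)/2 = 3.7017e+08 m, T = 2π √(a³/GM) = 2π √((3.7017e+08)³/3.777e+17) s ≈ 7.281e+04 s
(b) With a = (rₚ + rₐ)/2 = 3.7017e+08 m, ε = −GM/(2a) = −3.777e+17/(2 · 3.7017e+08) J/kg ≈ -5.102e+08 J/kg
(c) e = (rₐ − rₚ)/(rₐ + rₚ) = (6.877e+08 − 5.264e+07)/(6.877e+08 + 5.264e+07) ≈ 0.8578
(d) a = (rₚ + rₐ)/2 = (5.264e+07 + 6.877e+08)/2 ≈ 3.702e+08 m
(e) From a = (rₚ + rₐ)/2 = 3.7017e+08 m and e = (rₐ − rₚ)/(rₐ + rₚ) = 0.857795, p = a(1 − e²) = 3.7017e+08 · (1 − (0.857795)²) ≈ 9.779e+07 m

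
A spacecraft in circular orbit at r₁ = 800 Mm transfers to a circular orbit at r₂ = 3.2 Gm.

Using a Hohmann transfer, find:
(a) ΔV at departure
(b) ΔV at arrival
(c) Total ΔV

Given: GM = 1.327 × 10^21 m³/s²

Convert to SI: r₁ = 800 Mm = 8e+08 m; r₂ = 3.2 Gm = 3.2e+09 m.
Transfer semi-major axis: a_t = (r₁ + r₂)/2 = (8e+08 + 3.2e+09)/2 = 2e+09 m.
Circular speeds: v₁ = √(GM/r₁) = 1.28792e+06 m/s, v₂ = √(GM/r₂) = 643962 m/s.
Transfer speeds (vis-viva v² = GM(2/r − 1/a_t)): v₁ᵗ = 1.62911e+06 m/s, v₂ᵗ = 407278 m/s.
(a) ΔV₁ = |v₁ᵗ − v₁| ≈ 3.412e+05 m/s = 341.2 km/s.
(b) ΔV₂ = |v₂ − v₂ᵗ| ≈ 2.367e+05 m/s = 236.7 km/s.
(c) ΔV_total = ΔV₁ + ΔV₂ ≈ 5.779e+05 m/s = 577.9 km/s.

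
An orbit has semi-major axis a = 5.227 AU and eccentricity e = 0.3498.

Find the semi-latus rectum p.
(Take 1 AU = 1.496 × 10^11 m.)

Convert to SI: a = 5.227 AU = 7.81959e+11 m.
p = a (1 − e²).
p = 7.81959e+11 · (1 − (0.3498)²) = 7.81959e+11 · 0.87764 ≈ 6.863e+11 m = 4.587 AU.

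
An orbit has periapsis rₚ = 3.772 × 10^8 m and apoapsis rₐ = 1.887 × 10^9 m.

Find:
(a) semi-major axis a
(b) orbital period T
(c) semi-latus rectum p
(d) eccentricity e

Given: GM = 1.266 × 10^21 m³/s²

(a) a = (rₚ + rₐ)/2 = (3.772e+08 + 1.887e+09)/2 ≈ 1.132e+09 m
(b) With a = (rₚ + rₐ)/2 = 1.1321e+09 m, T = 2π √(a³/GM) = 2π √((1.1321e+09)³/1.266e+21) s ≈ 6727 s
(c) From a = (rₚ + rₐ)/2 = 1.1321e+09 m and e = (rₐ − rₚ)/(rₐ + rₚ) = 0.666814, p = a(1 − e²) = 1.1321e+09 · (1 − (0.666814)²) ≈ 6.287e+08 m
(d) e = (rₐ − rₚ)/(rₐ + rₚ) = (1.887e+09 − 3.772e+08)/(1.887e+09 + 3.772e+08) ≈ 0.6668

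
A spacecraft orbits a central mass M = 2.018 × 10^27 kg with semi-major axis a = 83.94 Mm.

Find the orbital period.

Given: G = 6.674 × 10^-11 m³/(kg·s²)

Convert to SI: a = 83.94 Mm = 8.394e+07 m.
GM = G · M = 6.674e-11 · 2.018e+27 = 1.34681e+17 m³/s².
Kepler's third law: T = 2π √(a³ / GM).
Substituting a = 8.394e+07 m and GM = 1.34681e+17 m³/s²:
T = 2π √((8.394e+07)³ / 1.34681e+17) s
T ≈ 1.317e+04 s = 3.657 hours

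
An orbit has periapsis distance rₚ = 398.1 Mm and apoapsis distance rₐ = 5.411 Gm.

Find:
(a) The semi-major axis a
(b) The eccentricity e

Convert to SI: rₚ = 398.1 Mm = 3.981e+08 m; rₐ = 5.411 Gm = 5.411e+09 m.
(a) a = (rₚ + rₐ) / 2 = (3.981e+08 + 5.411e+09) / 2 ≈ 2.905e+09 m = 2.905 Gm.
(b) e = (rₐ − rₚ) / (rₐ + rₚ) = (5.411e+09 − 3.981e+08) / (5.411e+09 + 3.981e+08) ≈ 0.8629.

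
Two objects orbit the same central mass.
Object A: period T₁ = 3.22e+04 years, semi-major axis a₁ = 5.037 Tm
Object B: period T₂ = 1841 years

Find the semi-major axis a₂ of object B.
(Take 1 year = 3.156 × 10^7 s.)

Convert to SI: T₁ = 3.22e+04 years = 1.01623e+12 s; a₁ = 5.037 Tm = 5.037e+12 m; T₂ = 1841 years = 5.8102e+10 s.
Kepler's third law: (T₁/T₂)² = (a₁/a₂)³ ⇒ a₂ = a₁ · (T₂/T₁)^(2/3).
T₂/T₁ = 5.8102e+10 / 1.01623e+12 = 0.0571739.
a₂ = 5.037e+12 · (0.0571739)^(2/3) m ≈ 7.475e+11 m = 747.5 Gm.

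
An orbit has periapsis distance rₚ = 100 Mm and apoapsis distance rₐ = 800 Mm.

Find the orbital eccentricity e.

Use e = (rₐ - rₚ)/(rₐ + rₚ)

Convert to SI: rₚ = 100 Mm = 1e+08 m; rₐ = 800 Mm = 8e+08 m.
e = (rₐ − rₚ) / (rₐ + rₚ).
e = (8e+08 − 1e+08) / (8e+08 + 1e+08) = 7e+08 / 9e+08 ≈ 0.7778.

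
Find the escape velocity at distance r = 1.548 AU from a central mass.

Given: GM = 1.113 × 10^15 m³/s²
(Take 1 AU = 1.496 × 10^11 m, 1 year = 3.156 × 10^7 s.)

Convert to SI: r = 1.548 AU = 2.31581e+11 m.
Escape velocity comes from setting total energy to zero: ½v² − GM/r = 0 ⇒ v_esc = √(2GM / r).
v_esc = √(2 · 1.113e+15 / 2.31581e+11) m/s ≈ 98.04 m/s = 0.02068 AU/year.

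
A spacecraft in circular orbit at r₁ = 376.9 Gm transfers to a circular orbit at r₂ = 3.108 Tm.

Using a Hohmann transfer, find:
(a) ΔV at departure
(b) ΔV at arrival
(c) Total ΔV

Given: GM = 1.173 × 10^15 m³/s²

Convert to SI: r₁ = 376.9 Gm = 3.769e+11 m; r₂ = 3.108 Tm = 3.108e+12 m.
Transfer semi-major axis: a_t = (r₁ + r₂)/2 = (3.769e+11 + 3.108e+12)/2 = 1.74245e+12 m.
Circular speeds: v₁ = √(GM/r₁) = 55.7874 m/s, v₂ = √(GM/r₂) = 19.4271 m/s.
Transfer speeds (vis-viva v² = GM(2/r − 1/a_t)): v₁ᵗ = 74.5069 m/s, v₂ᵗ = 9.03528 m/s.
(a) ΔV₁ = |v₁ᵗ − v₁| ≈ 18.72 m/s = 18.72 m/s.
(b) ΔV₂ = |v₂ − v₂ᵗ| ≈ 10.39 m/s = 10.39 m/s.
(c) ΔV_total = ΔV₁ + ΔV₂ ≈ 29.11 m/s = 29.11 m/s.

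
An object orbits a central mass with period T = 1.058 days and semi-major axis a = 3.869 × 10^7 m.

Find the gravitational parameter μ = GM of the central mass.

Convert to SI: T = 1.058 days = 91411.2 s.
GM = 4π² · a³ / T².
GM = 4π² · (3.869e+07)³ / (91411.2)² m³/s² ≈ 2.736e+14 m³/s² = 2.736 × 10^14 m³/s².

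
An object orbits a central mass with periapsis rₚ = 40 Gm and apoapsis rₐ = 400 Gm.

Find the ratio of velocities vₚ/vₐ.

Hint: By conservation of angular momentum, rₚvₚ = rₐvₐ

Convert to SI: rₚ = 40 Gm = 4e+10 m; rₐ = 400 Gm = 4e+11 m.
Conservation of angular momentum gives rₚvₚ = rₐvₐ, so vₚ/vₐ = rₐ/rₚ.
vₚ/vₐ = 4e+11 / 4e+10 ≈ 10.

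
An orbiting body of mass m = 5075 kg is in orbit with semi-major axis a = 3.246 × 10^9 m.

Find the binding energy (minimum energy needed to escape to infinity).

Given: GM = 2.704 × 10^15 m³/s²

Total orbital energy is E = −GMm/(2a); binding energy is E_bind = −E = GMm/(2a).
E_bind = 2.704e+15 · 5075 / (2 · 3.246e+09) J ≈ 2.114e+09 J = 2.114 GJ.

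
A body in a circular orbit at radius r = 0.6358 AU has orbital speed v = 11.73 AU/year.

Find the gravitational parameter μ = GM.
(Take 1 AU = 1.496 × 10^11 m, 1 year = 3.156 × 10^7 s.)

Convert to SI: r = 0.6358 AU = 9.51157e+10 m; v = 11.73 AU/year = 55602.3 m/s.
For a circular orbit v² = GM/r, so GM = v² · r.
GM = (55602.3)² · 9.51157e+10 m³/s² ≈ 2.941e+20 m³/s² = 2.941 × 10^20 m³/s².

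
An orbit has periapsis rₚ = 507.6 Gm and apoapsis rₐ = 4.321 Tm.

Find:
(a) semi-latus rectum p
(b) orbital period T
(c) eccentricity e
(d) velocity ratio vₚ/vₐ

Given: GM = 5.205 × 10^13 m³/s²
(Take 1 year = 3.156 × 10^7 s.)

Convert to SI: rₚ = 507.6 Gm = 5.076e+11 m; rₐ = 4.321 Tm = 4.321e+12 m.
(a) From a = (rₚ + rₐ)/2 = 2.4143e+12 m and e = (rₐ − rₚ)/(rₐ + rₚ) = 0.789753, p = a(1 − e²) = 2.4143e+12 · (1 − (0.789753)²) ≈ 9.085e+11 m
(b) With a = (rₚ + rₐ)/2 = 2.4143e+12 m, T = 2π √(a³/GM) = 2π √((2.4143e+12)³/5.205e+13) s ≈ 3.267e+12 s
(c) e = (rₐ − rₚ)/(rₐ + rₚ) = (4.321e+12 − 5.076e+11)/(4.321e+12 + 5.076e+11) ≈ 0.7898
(d) Conservation of angular momentum (rₚvₚ = rₐvₐ) gives vₚ/vₐ = rₐ/rₚ = 4.321e+12/5.076e+11 ≈ 8.513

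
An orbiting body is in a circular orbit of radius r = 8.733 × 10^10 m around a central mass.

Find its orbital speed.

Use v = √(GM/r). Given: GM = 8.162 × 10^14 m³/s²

For a circular orbit, gravity supplies the centripetal force, so v = √(GM / r).
v = √(8.162e+14 / 8.733e+10) m/s ≈ 96.68 m/s = 96.68 m/s.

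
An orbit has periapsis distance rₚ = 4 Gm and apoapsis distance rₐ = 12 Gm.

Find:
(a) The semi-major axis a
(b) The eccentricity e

Convert to SI: rₚ = 4 Gm = 4e+09 m; rₐ = 12 Gm = 1.2e+10 m.
(a) a = (rₚ + rₐ) / 2 = (4e+09 + 1.2e+10) / 2 ≈ 8e+09 m = 8 Gm.
(b) e = (rₐ − rₚ) / (rₐ + rₚ) = (1.2e+10 − 4e+09) / (1.2e+10 + 4e+09) ≈ 0.5.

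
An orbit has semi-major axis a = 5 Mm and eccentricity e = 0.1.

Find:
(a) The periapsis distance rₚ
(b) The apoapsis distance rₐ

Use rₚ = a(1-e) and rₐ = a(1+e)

Convert to SI: a = 5 Mm = 5e+06 m.
(a) rₚ = a(1 − e) = 5e+06 · (1 − 0.1) = 5e+06 · 0.9 ≈ 4.5e+06 m = 4.5 Mm.
(b) rₐ = a(1 + e) = 5e+06 · (1 + 0.1) = 5e+06 · 1.1 ≈ 5.5e+06 m = 5.5 Mm.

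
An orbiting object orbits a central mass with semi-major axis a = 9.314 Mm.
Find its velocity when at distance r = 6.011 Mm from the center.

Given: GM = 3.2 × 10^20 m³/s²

Convert to SI: a = 9.314 Mm = 9.314e+06 m; r = 6.011 Mm = 6.011e+06 m.
Vis-viva: v = √(GM · (2/r − 1/a)).
2/r − 1/a = 2/6.011e+06 − 1/9.314e+06 = 2.25358e-07 m⁻¹.
v = √(3.2e+20 · 2.25358e-07) m/s ≈ 8.492e+06 m/s = 8492 km/s.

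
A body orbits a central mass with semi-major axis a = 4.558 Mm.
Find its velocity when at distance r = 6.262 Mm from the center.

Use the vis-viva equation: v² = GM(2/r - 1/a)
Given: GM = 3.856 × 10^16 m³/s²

Convert to SI: a = 4.558 Mm = 4.558e+06 m; r = 6.262 Mm = 6.262e+06 m.
Vis-viva: v = √(GM · (2/r − 1/a)).
2/r − 1/a = 2/6.262e+06 − 1/4.558e+06 = 9.99923e-08 m⁻¹.
v = √(3.856e+16 · 9.99923e-08) m/s ≈ 6.209e+04 m/s = 62.09 km/s.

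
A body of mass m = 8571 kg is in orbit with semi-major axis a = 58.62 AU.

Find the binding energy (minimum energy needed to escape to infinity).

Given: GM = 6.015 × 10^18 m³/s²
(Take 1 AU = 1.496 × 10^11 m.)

Convert to SI: a = 58.62 AU = 8.76955e+12 m.
Total orbital energy is E = −GMm/(2a); binding energy is E_bind = −E = GMm/(2a).
E_bind = 6.015e+18 · 8571 / (2 · 8.76955e+12) J ≈ 2.939e+09 J = 2.939 GJ.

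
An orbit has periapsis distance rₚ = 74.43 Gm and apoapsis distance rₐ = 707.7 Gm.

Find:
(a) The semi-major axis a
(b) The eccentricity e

Convert to SI: rₚ = 74.43 Gm = 7.443e+10 m; rₐ = 707.7 Gm = 7.077e+11 m.
(a) a = (rₚ + rₐ) / 2 = (7.443e+10 + 7.077e+11) / 2 ≈ 3.911e+11 m = 391.1 Gm.
(b) e = (rₐ − rₚ) / (rₐ + rₚ) = (7.077e+11 − 7.443e+10) / (7.077e+11 + 7.443e+10) ≈ 0.8097.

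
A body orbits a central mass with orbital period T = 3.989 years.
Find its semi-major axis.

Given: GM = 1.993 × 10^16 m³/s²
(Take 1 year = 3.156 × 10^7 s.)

Convert to SI: T = 3.989 years = 1.25893e+08 s.
Invert Kepler's third law: a = (GM · T² / (4π²))^(1/3).
Substituting T = 1.25893e+08 s and GM = 1.993e+16 m³/s²:
a = (1.993e+16 · (1.25893e+08)² / (4π²))^(1/3) m
a ≈ 2e+10 m = 20 Gm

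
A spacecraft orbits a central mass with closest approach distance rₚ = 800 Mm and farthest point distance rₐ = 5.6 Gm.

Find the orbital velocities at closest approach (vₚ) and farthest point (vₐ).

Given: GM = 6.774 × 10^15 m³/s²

Convert to SI: rₚ = 800 Mm = 8e+08 m; rₐ = 5.6 Gm = 5.6e+09 m.
Use the vis-viva equation v² = GM(2/r − 1/a) with a = (rₚ + rₐ)/2 = (8e+08 + 5.6e+09)/2 = 3.2e+09 m.
vₚ = √(GM · (2/rₚ − 1/a)) = √(6.774e+15 · (2/8e+08 − 1/3.2e+09)) m/s ≈ 3849 m/s = 3.849 km/s.
vₐ = √(GM · (2/rₐ − 1/a)) = √(6.774e+15 · (2/5.6e+09 − 1/3.2e+09)) m/s ≈ 549.9 m/s = 549.9 m/s.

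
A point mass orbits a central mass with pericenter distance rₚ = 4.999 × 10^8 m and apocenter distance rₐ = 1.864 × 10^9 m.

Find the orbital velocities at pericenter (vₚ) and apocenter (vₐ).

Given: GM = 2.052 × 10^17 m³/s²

Use the vis-viva equation v² = GM(2/r − 1/a) with a = (rₚ + rₐ)/2 = (4.999e+08 + 1.864e+09)/2 = 1.18195e+09 m.
vₚ = √(GM · (2/rₚ − 1/a)) = √(2.052e+17 · (2/4.999e+08 − 1/1.18195e+09)) m/s ≈ 2.544e+04 m/s = 25.44 km/s.
vₐ = √(GM · (2/rₐ − 1/a)) = √(2.052e+17 · (2/1.864e+09 − 1/1.18195e+09)) m/s ≈ 6824 m/s = 6.824 km/s.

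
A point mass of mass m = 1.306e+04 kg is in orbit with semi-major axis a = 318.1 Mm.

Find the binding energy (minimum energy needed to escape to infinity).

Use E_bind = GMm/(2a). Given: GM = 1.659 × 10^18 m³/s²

Convert to SI: a = 318.1 Mm = 3.181e+08 m.
Total orbital energy is E = −GMm/(2a); binding energy is E_bind = −E = GMm/(2a).
E_bind = 1.659e+18 · 1.306e+04 / (2 · 3.181e+08) J ≈ 3.406e+13 J = 34.06 TJ.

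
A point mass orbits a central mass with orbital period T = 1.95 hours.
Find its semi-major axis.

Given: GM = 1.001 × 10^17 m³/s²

Convert to SI: T = 1.95 hours = 7020 s.
Invert Kepler's third law: a = (GM · T² / (4π²))^(1/3).
Substituting T = 7020 s and GM = 1.001e+17 m³/s²:
a = (1.001e+17 · (7020)² / (4π²))^(1/3) m
a ≈ 4.999e+07 m = 49.99 Mm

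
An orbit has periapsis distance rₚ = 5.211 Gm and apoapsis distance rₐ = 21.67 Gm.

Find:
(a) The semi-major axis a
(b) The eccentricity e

Convert to SI: rₚ = 5.211 Gm = 5.211e+09 m; rₐ = 21.67 Gm = 2.167e+10 m.
(a) a = (rₚ + rₐ) / 2 = (5.211e+09 + 2.167e+10) / 2 ≈ 1.344e+10 m = 13.44 Gm.
(b) e = (rₐ − rₚ) / (rₐ + rₚ) = (2.167e+10 − 5.211e+09) / (2.167e+10 + 5.211e+09) ≈ 0.6123.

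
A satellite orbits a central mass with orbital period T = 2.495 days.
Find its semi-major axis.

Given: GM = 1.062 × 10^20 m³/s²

Convert to SI: T = 2.495 days = 215568 s.
Invert Kepler's third law: a = (GM · T² / (4π²))^(1/3).
Substituting T = 215568 s and GM = 1.062e+20 m³/s²:
a = (1.062e+20 · (215568)² / (4π²))^(1/3) m
a ≈ 5e+09 m = 5 Gm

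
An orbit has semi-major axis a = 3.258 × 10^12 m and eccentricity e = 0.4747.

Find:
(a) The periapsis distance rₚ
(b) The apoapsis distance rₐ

(a) rₚ = a(1 − e) = 3.258e+12 · (1 − 0.4747) = 3.258e+12 · 0.5253 ≈ 1.711e+12 m = 1.711 × 10^12 m.
(b) rₐ = a(1 + e) = 3.258e+12 · (1 + 0.4747) = 3.258e+12 · 1.4747 ≈ 4.805e+12 m = 4.805 × 10^12 m.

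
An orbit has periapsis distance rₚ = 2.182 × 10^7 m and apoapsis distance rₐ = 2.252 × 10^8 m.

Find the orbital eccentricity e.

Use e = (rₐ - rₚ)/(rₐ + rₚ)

e = (rₐ − rₚ) / (rₐ + rₚ).
e = (2.252e+08 − 2.182e+07) / (2.252e+08 + 2.182e+07) = 2.0338e+08 / 2.4702e+08 ≈ 0.8233.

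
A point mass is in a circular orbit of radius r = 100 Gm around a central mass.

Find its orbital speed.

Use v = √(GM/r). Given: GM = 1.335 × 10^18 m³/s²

Convert to SI: r = 100 Gm = 1e+11 m.
For a circular orbit, gravity supplies the centripetal force, so v = √(GM / r).
v = √(1.335e+18 / 1e+11) m/s ≈ 3654 m/s = 3.654 km/s.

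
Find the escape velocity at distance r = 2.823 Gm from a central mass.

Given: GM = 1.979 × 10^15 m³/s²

Convert to SI: r = 2.823 Gm = 2.823e+09 m.
Escape velocity comes from setting total energy to zero: ½v² − GM/r = 0 ⇒ v_esc = √(2GM / r).
v_esc = √(2 · 1.979e+15 / 2.823e+09) m/s ≈ 1184 m/s = 1.184 km/s.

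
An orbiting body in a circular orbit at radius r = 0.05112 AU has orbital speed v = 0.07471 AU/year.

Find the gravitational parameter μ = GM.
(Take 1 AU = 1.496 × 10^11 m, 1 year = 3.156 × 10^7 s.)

Convert to SI: r = 0.05112 AU = 7.64755e+09 m; v = 0.07471 AU/year = 354.139 m/s.
For a circular orbit v² = GM/r, so GM = v² · r.
GM = (354.139)² · 7.64755e+09 m³/s² ≈ 9.591e+14 m³/s² = 9.591 × 10^14 m³/s².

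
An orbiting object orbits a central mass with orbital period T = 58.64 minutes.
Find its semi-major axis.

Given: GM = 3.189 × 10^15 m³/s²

Convert to SI: T = 58.64 minutes = 3518.4 s.
Invert Kepler's third law: a = (GM · T² / (4π²))^(1/3).
Substituting T = 3518.4 s and GM = 3.189e+15 m³/s²:
a = (3.189e+15 · (3518.4)² / (4π²))^(1/3) m
a ≈ 1e+07 m = 10 Mm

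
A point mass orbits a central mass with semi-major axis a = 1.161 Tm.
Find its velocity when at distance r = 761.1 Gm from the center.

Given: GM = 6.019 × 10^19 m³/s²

Convert to SI: a = 1.161 Tm = 1.161e+12 m; r = 761.1 Gm = 7.611e+11 m.
Vis-viva: v = √(GM · (2/r − 1/a)).
2/r − 1/a = 2/7.611e+11 − 1/1.161e+12 = 1.76645e-12 m⁻¹.
v = √(6.019e+19 · 1.76645e-12) m/s ≈ 1.031e+04 m/s = 10.31 km/s.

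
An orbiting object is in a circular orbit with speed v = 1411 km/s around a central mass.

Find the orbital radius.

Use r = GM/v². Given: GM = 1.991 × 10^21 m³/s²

Convert to SI: v = 1411 km/s = 1.411e+06 m/s.
For a circular orbit, v² = GM / r, so r = GM / v².
r = 1.991e+21 / (1.411e+06)² m ≈ 1e+09 m = 1 Gm.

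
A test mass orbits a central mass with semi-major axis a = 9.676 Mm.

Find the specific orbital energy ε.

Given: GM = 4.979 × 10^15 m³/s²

Convert to SI: a = 9.676 Mm = 9.676e+06 m.
ε = −GM / (2a).
ε = −4.979e+15 / (2 · 9.676e+06) J/kg ≈ -2.573e+08 J/kg = -257.3 MJ/kg.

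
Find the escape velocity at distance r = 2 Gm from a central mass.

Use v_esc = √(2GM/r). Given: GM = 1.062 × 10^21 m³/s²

Convert to SI: r = 2 Gm = 2e+09 m.
Escape velocity comes from setting total energy to zero: ½v² − GM/r = 0 ⇒ v_esc = √(2GM / r).
v_esc = √(2 · 1.062e+21 / 2e+09) m/s ≈ 1.031e+06 m/s = 1031 km/s.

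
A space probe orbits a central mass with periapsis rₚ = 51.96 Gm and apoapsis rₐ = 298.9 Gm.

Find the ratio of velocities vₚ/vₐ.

Convert to SI: rₚ = 51.96 Gm = 5.196e+10 m; rₐ = 298.9 Gm = 2.989e+11 m.
Conservation of angular momentum gives rₚvₚ = rₐvₐ, so vₚ/vₐ = rₐ/rₚ.
vₚ/vₐ = 2.989e+11 / 5.196e+10 ≈ 5.753.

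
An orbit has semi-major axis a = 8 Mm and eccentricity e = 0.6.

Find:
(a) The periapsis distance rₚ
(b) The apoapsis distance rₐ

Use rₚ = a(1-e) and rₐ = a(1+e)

Convert to SI: a = 8 Mm = 8e+06 m.
(a) rₚ = a(1 − e) = 8e+06 · (1 − 0.6) = 8e+06 · 0.4 ≈ 3.2e+06 m = 3.2 Mm.
(b) rₐ = a(1 + e) = 8e+06 · (1 + 0.6) = 8e+06 · 1.6 ≈ 1.28e+07 m = 12.8 Mm.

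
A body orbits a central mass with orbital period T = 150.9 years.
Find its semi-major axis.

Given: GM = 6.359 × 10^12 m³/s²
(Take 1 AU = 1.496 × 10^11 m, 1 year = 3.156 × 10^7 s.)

Convert to SI: T = 150.9 years = 4.7624e+09 s.
Invert Kepler's third law: a = (GM · T² / (4π²))^(1/3).
Substituting T = 4.7624e+09 s and GM = 6.359e+12 m³/s²:
a = (6.359e+12 · (4.7624e+09)² / (4π²))^(1/3) m
a ≈ 1.54e+10 m = 0.103 AU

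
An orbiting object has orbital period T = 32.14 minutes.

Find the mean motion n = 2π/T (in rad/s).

Convert to SI: T = 32.14 minutes = 1928.4 s.
n = 2π / T.
n = 2π / 1928.4 s ≈ 0.003258 rad/s.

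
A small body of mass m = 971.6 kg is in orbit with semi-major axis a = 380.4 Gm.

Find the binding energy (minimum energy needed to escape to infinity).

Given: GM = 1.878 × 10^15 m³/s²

Convert to SI: a = 380.4 Gm = 3.804e+11 m.
Total orbital energy is E = −GMm/(2a); binding energy is E_bind = −E = GMm/(2a).
E_bind = 1.878e+15 · 971.6 / (2 · 3.804e+11) J ≈ 2.398e+06 J = 2.398 MJ.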